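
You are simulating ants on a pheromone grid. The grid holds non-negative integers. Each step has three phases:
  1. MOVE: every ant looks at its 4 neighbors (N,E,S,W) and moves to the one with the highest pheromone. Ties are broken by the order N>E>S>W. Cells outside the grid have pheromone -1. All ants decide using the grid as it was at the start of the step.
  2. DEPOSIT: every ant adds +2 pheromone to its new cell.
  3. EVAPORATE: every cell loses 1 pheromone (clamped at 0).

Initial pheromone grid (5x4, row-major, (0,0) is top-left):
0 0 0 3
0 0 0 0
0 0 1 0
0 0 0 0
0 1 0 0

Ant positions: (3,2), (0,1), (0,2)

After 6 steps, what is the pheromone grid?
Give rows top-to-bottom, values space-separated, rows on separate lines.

After step 1: ants at (2,2),(0,2),(0,3)
  0 0 1 4
  0 0 0 0
  0 0 2 0
  0 0 0 0
  0 0 0 0
After step 2: ants at (1,2),(0,3),(0,2)
  0 0 2 5
  0 0 1 0
  0 0 1 0
  0 0 0 0
  0 0 0 0
After step 3: ants at (0,2),(0,2),(0,3)
  0 0 5 6
  0 0 0 0
  0 0 0 0
  0 0 0 0
  0 0 0 0
After step 4: ants at (0,3),(0,3),(0,2)
  0 0 6 9
  0 0 0 0
  0 0 0 0
  0 0 0 0
  0 0 0 0
After step 5: ants at (0,2),(0,2),(0,3)
  0 0 9 10
  0 0 0 0
  0 0 0 0
  0 0 0 0
  0 0 0 0
After step 6: ants at (0,3),(0,3),(0,2)
  0 0 10 13
  0 0 0 0
  0 0 0 0
  0 0 0 0
  0 0 0 0

0 0 10 13
0 0 0 0
0 0 0 0
0 0 0 0
0 0 0 0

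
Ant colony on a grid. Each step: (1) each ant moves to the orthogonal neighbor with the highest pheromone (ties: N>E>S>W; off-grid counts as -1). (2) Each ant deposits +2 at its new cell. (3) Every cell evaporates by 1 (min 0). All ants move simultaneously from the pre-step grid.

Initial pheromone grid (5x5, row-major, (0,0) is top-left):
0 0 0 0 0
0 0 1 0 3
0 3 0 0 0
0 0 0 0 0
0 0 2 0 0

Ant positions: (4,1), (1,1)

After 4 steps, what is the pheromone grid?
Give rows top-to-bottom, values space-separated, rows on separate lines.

After step 1: ants at (4,2),(2,1)
  0 0 0 0 0
  0 0 0 0 2
  0 4 0 0 0
  0 0 0 0 0
  0 0 3 0 0
After step 2: ants at (3,2),(1,1)
  0 0 0 0 0
  0 1 0 0 1
  0 3 0 0 0
  0 0 1 0 0
  0 0 2 0 0
After step 3: ants at (4,2),(2,1)
  0 0 0 0 0
  0 0 0 0 0
  0 4 0 0 0
  0 0 0 0 0
  0 0 3 0 0
After step 4: ants at (3,2),(1,1)
  0 0 0 0 0
  0 1 0 0 0
  0 3 0 0 0
  0 0 1 0 0
  0 0 2 0 0

0 0 0 0 0
0 1 0 0 0
0 3 0 0 0
0 0 1 0 0
0 0 2 0 0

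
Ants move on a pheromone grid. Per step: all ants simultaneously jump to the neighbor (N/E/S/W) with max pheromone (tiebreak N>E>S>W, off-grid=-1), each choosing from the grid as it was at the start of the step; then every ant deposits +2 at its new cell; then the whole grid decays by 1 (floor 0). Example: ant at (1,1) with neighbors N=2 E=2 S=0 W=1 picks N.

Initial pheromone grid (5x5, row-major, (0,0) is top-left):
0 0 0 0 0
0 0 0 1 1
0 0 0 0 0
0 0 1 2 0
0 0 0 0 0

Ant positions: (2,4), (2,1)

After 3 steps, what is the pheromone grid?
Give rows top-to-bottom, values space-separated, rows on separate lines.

After step 1: ants at (1,4),(1,1)
  0 0 0 0 0
  0 1 0 0 2
  0 0 0 0 0
  0 0 0 1 0
  0 0 0 0 0
After step 2: ants at (0,4),(0,1)
  0 1 0 0 1
  0 0 0 0 1
  0 0 0 0 0
  0 0 0 0 0
  0 0 0 0 0
After step 3: ants at (1,4),(0,2)
  0 0 1 0 0
  0 0 0 0 2
  0 0 0 0 0
  0 0 0 0 0
  0 0 0 0 0

0 0 1 0 0
0 0 0 0 2
0 0 0 0 0
0 0 0 0 0
0 0 0 0 0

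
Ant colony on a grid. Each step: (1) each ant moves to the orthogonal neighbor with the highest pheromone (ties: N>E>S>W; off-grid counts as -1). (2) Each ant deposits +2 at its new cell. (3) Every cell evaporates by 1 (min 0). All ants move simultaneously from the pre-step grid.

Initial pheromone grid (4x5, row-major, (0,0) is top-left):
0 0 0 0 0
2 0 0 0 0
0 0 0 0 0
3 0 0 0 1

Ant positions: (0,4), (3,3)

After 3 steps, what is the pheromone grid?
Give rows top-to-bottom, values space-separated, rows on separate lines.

After step 1: ants at (1,4),(3,4)
  0 0 0 0 0
  1 0 0 0 1
  0 0 0 0 0
  2 0 0 0 2
After step 2: ants at (0,4),(2,4)
  0 0 0 0 1
  0 0 0 0 0
  0 0 0 0 1
  1 0 0 0 1
After step 3: ants at (1,4),(3,4)
  0 0 0 0 0
  0 0 0 0 1
  0 0 0 0 0
  0 0 0 0 2

0 0 0 0 0
0 0 0 0 1
0 0 0 0 0
0 0 0 0 2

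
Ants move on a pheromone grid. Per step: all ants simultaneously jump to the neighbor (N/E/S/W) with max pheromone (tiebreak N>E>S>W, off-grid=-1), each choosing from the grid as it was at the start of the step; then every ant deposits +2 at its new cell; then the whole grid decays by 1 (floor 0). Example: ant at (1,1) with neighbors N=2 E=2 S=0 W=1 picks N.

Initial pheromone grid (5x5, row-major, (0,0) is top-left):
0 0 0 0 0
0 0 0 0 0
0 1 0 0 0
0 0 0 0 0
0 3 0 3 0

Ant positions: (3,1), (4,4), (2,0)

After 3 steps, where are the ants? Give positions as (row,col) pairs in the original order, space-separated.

Step 1: ant0:(3,1)->S->(4,1) | ant1:(4,4)->W->(4,3) | ant2:(2,0)->E->(2,1)
  grid max=4 at (4,1)
Step 2: ant0:(4,1)->N->(3,1) | ant1:(4,3)->N->(3,3) | ant2:(2,1)->N->(1,1)
  grid max=3 at (4,1)
Step 3: ant0:(3,1)->S->(4,1) | ant1:(3,3)->S->(4,3) | ant2:(1,1)->S->(2,1)
  grid max=4 at (4,1)

(4,1) (4,3) (2,1)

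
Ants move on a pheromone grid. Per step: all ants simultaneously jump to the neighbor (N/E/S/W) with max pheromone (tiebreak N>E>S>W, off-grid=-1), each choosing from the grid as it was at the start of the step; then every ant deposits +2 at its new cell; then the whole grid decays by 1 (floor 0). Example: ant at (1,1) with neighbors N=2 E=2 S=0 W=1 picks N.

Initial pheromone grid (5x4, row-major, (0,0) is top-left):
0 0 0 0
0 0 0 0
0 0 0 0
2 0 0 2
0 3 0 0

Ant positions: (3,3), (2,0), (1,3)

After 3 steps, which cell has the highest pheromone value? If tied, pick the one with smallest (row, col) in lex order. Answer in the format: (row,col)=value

Step 1: ant0:(3,3)->N->(2,3) | ant1:(2,0)->S->(3,0) | ant2:(1,3)->N->(0,3)
  grid max=3 at (3,0)
Step 2: ant0:(2,3)->S->(3,3) | ant1:(3,0)->N->(2,0) | ant2:(0,3)->S->(1,3)
  grid max=2 at (3,0)
Step 3: ant0:(3,3)->N->(2,3) | ant1:(2,0)->S->(3,0) | ant2:(1,3)->N->(0,3)
  grid max=3 at (3,0)
Final grid:
  0 0 0 1
  0 0 0 0
  0 0 0 1
  3 0 0 1
  0 0 0 0
Max pheromone 3 at (3,0)

Answer: (3,0)=3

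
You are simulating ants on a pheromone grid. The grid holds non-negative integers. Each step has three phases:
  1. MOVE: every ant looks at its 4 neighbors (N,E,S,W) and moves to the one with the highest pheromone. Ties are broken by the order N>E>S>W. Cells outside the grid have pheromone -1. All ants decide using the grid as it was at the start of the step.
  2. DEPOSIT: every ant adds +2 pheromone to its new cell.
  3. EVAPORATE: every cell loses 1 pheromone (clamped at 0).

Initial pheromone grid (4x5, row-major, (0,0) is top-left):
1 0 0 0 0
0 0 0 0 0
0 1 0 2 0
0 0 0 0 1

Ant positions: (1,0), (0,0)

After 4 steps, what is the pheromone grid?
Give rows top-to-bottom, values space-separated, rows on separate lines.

After step 1: ants at (0,0),(0,1)
  2 1 0 0 0
  0 0 0 0 0
  0 0 0 1 0
  0 0 0 0 0
After step 2: ants at (0,1),(0,0)
  3 2 0 0 0
  0 0 0 0 0
  0 0 0 0 0
  0 0 0 0 0
After step 3: ants at (0,0),(0,1)
  4 3 0 0 0
  0 0 0 0 0
  0 0 0 0 0
  0 0 0 0 0
After step 4: ants at (0,1),(0,0)
  5 4 0 0 0
  0 0 0 0 0
  0 0 0 0 0
  0 0 0 0 0

5 4 0 0 0
0 0 0 0 0
0 0 0 0 0
0 0 0 0 0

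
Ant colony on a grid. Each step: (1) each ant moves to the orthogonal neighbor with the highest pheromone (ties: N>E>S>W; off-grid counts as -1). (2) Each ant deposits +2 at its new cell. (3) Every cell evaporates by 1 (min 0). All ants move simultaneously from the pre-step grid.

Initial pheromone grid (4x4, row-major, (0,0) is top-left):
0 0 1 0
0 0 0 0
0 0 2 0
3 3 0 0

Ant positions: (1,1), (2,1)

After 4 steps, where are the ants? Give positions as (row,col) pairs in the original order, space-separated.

Step 1: ant0:(1,1)->N->(0,1) | ant1:(2,1)->S->(3,1)
  grid max=4 at (3,1)
Step 2: ant0:(0,1)->E->(0,2) | ant1:(3,1)->W->(3,0)
  grid max=3 at (3,0)
Step 3: ant0:(0,2)->E->(0,3) | ant1:(3,0)->E->(3,1)
  grid max=4 at (3,1)
Step 4: ant0:(0,3)->S->(1,3) | ant1:(3,1)->W->(3,0)
  grid max=3 at (3,0)

(1,3) (3,0)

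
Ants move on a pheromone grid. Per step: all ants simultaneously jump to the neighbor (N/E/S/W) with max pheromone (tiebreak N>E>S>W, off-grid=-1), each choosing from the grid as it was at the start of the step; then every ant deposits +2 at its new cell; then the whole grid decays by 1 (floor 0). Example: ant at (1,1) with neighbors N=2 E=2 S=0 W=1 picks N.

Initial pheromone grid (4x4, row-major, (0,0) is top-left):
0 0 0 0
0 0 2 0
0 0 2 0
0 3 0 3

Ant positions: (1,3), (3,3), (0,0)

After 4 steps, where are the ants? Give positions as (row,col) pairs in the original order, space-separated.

Step 1: ant0:(1,3)->W->(1,2) | ant1:(3,3)->N->(2,3) | ant2:(0,0)->E->(0,1)
  grid max=3 at (1,2)
Step 2: ant0:(1,2)->S->(2,2) | ant1:(2,3)->S->(3,3) | ant2:(0,1)->E->(0,2)
  grid max=3 at (3,3)
Step 3: ant0:(2,2)->N->(1,2) | ant1:(3,3)->N->(2,3) | ant2:(0,2)->S->(1,2)
  grid max=5 at (1,2)
Step 4: ant0:(1,2)->S->(2,2) | ant1:(2,3)->S->(3,3) | ant2:(1,2)->S->(2,2)
  grid max=4 at (1,2)

(2,2) (3,3) (2,2)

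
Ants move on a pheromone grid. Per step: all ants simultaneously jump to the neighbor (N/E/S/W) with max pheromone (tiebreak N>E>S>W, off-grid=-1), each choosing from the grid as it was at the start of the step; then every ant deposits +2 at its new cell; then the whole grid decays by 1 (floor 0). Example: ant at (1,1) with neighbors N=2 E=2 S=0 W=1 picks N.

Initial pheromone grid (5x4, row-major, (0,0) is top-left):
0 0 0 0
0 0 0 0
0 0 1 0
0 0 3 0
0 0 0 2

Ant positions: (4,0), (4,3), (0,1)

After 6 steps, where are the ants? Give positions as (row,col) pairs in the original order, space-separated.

Step 1: ant0:(4,0)->N->(3,0) | ant1:(4,3)->N->(3,3) | ant2:(0,1)->E->(0,2)
  grid max=2 at (3,2)
Step 2: ant0:(3,0)->N->(2,0) | ant1:(3,3)->W->(3,2) | ant2:(0,2)->E->(0,3)
  grid max=3 at (3,2)
Step 3: ant0:(2,0)->N->(1,0) | ant1:(3,2)->N->(2,2) | ant2:(0,3)->S->(1,3)
  grid max=2 at (3,2)
Step 4: ant0:(1,0)->N->(0,0) | ant1:(2,2)->S->(3,2) | ant2:(1,3)->N->(0,3)
  grid max=3 at (3,2)
Step 5: ant0:(0,0)->E->(0,1) | ant1:(3,2)->N->(2,2) | ant2:(0,3)->S->(1,3)
  grid max=2 at (3,2)
Step 6: ant0:(0,1)->E->(0,2) | ant1:(2,2)->S->(3,2) | ant2:(1,3)->N->(0,3)
  grid max=3 at (3,2)

(0,2) (3,2) (0,3)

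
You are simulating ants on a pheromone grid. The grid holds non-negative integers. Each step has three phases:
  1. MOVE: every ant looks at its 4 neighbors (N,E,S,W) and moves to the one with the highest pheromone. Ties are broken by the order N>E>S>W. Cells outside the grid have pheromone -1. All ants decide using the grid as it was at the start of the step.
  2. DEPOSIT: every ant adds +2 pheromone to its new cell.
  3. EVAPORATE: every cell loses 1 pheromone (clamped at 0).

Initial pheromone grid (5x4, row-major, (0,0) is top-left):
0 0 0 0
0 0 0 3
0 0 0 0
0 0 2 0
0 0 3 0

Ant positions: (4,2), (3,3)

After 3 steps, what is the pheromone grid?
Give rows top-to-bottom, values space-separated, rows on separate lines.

After step 1: ants at (3,2),(3,2)
  0 0 0 0
  0 0 0 2
  0 0 0 0
  0 0 5 0
  0 0 2 0
After step 2: ants at (4,2),(4,2)
  0 0 0 0
  0 0 0 1
  0 0 0 0
  0 0 4 0
  0 0 5 0
After step 3: ants at (3,2),(3,2)
  0 0 0 0
  0 0 0 0
  0 0 0 0
  0 0 7 0
  0 0 4 0

0 0 0 0
0 0 0 0
0 0 0 0
0 0 7 0
0 0 4 0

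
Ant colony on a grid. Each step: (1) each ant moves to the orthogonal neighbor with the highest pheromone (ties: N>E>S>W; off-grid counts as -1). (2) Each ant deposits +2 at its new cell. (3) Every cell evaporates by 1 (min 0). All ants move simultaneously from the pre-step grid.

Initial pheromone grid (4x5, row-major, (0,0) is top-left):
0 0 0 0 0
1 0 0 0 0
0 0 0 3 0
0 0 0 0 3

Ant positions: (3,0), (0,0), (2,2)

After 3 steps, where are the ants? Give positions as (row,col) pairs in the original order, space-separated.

Step 1: ant0:(3,0)->N->(2,0) | ant1:(0,0)->S->(1,0) | ant2:(2,2)->E->(2,3)
  grid max=4 at (2,3)
Step 2: ant0:(2,0)->N->(1,0) | ant1:(1,0)->S->(2,0) | ant2:(2,3)->N->(1,3)
  grid max=3 at (1,0)
Step 3: ant0:(1,0)->S->(2,0) | ant1:(2,0)->N->(1,0) | ant2:(1,3)->S->(2,3)
  grid max=4 at (1,0)

(2,0) (1,0) (2,3)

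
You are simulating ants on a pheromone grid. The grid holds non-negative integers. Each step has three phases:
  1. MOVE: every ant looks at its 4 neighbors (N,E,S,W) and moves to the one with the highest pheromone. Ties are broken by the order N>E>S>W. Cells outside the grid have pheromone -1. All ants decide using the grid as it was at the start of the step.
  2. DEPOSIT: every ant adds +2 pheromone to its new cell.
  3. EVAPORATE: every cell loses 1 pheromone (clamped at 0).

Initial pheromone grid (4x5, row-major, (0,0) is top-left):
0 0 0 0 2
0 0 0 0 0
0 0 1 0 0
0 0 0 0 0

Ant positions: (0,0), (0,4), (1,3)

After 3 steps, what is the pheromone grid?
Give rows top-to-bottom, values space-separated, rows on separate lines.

After step 1: ants at (0,1),(1,4),(0,3)
  0 1 0 1 1
  0 0 0 0 1
  0 0 0 0 0
  0 0 0 0 0
After step 2: ants at (0,2),(0,4),(0,4)
  0 0 1 0 4
  0 0 0 0 0
  0 0 0 0 0
  0 0 0 0 0
After step 3: ants at (0,3),(1,4),(1,4)
  0 0 0 1 3
  0 0 0 0 3
  0 0 0 0 0
  0 0 0 0 0

0 0 0 1 3
0 0 0 0 3
0 0 0 0 0
0 0 0 0 0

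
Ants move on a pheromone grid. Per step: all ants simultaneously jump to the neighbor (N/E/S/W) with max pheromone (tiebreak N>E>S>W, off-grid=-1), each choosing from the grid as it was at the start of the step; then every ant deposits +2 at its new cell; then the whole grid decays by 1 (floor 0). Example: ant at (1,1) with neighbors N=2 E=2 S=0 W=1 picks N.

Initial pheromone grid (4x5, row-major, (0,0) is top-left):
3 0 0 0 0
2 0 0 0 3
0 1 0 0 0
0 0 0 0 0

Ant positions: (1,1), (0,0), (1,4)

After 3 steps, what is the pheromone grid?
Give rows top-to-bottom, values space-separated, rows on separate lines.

After step 1: ants at (1,0),(1,0),(0,4)
  2 0 0 0 1
  5 0 0 0 2
  0 0 0 0 0
  0 0 0 0 0
After step 2: ants at (0,0),(0,0),(1,4)
  5 0 0 0 0
  4 0 0 0 3
  0 0 0 0 0
  0 0 0 0 0
After step 3: ants at (1,0),(1,0),(0,4)
  4 0 0 0 1
  7 0 0 0 2
  0 0 0 0 0
  0 0 0 0 0

4 0 0 0 1
7 0 0 0 2
0 0 0 0 0
0 0 0 0 0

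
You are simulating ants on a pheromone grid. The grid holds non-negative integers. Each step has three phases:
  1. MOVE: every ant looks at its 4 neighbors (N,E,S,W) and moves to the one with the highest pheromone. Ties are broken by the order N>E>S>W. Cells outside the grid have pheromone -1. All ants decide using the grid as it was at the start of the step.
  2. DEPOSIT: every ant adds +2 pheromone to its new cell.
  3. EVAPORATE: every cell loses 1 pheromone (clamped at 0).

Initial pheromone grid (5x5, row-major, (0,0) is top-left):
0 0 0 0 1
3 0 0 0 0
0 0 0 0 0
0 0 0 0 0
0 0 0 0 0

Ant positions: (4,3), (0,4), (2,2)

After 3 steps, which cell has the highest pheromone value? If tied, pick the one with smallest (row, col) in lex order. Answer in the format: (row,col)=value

Step 1: ant0:(4,3)->N->(3,3) | ant1:(0,4)->S->(1,4) | ant2:(2,2)->N->(1,2)
  grid max=2 at (1,0)
Step 2: ant0:(3,3)->N->(2,3) | ant1:(1,4)->N->(0,4) | ant2:(1,2)->N->(0,2)
  grid max=1 at (0,2)
Step 3: ant0:(2,3)->N->(1,3) | ant1:(0,4)->S->(1,4) | ant2:(0,2)->E->(0,3)
  grid max=1 at (0,3)
Final grid:
  0 0 0 1 0
  0 0 0 1 1
  0 0 0 0 0
  0 0 0 0 0
  0 0 0 0 0
Max pheromone 1 at (0,3)

Answer: (0,3)=1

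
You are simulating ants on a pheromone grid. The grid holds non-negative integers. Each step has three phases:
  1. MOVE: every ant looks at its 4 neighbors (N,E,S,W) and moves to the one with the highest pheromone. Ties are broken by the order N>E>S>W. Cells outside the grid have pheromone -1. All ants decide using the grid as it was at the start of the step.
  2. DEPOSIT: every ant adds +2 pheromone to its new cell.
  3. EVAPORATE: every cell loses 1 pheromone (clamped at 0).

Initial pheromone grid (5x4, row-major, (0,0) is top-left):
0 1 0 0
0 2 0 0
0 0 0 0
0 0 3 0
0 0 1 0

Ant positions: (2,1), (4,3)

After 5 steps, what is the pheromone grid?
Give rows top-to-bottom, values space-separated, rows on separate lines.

After step 1: ants at (1,1),(4,2)
  0 0 0 0
  0 3 0 0
  0 0 0 0
  0 0 2 0
  0 0 2 0
After step 2: ants at (0,1),(3,2)
  0 1 0 0
  0 2 0 0
  0 0 0 0
  0 0 3 0
  0 0 1 0
After step 3: ants at (1,1),(4,2)
  0 0 0 0
  0 3 0 0
  0 0 0 0
  0 0 2 0
  0 0 2 0
After step 4: ants at (0,1),(3,2)
  0 1 0 0
  0 2 0 0
  0 0 0 0
  0 0 3 0
  0 0 1 0
After step 5: ants at (1,1),(4,2)
  0 0 0 0
  0 3 0 0
  0 0 0 0
  0 0 2 0
  0 0 2 0

0 0 0 0
0 3 0 0
0 0 0 0
0 0 2 0
0 0 2 0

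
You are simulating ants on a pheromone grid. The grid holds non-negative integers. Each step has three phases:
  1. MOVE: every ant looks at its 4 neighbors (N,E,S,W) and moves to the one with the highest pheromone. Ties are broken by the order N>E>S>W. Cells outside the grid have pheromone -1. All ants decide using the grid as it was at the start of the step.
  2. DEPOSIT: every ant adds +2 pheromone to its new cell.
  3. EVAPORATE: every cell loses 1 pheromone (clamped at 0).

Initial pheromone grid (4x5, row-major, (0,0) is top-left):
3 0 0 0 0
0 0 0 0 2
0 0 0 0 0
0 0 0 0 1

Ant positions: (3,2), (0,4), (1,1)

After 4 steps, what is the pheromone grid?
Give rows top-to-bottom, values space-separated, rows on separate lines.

After step 1: ants at (2,2),(1,4),(0,1)
  2 1 0 0 0
  0 0 0 0 3
  0 0 1 0 0
  0 0 0 0 0
After step 2: ants at (1,2),(0,4),(0,0)
  3 0 0 0 1
  0 0 1 0 2
  0 0 0 0 0
  0 0 0 0 0
After step 3: ants at (0,2),(1,4),(0,1)
  2 1 1 0 0
  0 0 0 0 3
  0 0 0 0 0
  0 0 0 0 0
After step 4: ants at (0,1),(0,4),(0,0)
  3 2 0 0 1
  0 0 0 0 2
  0 0 0 0 0
  0 0 0 0 0

3 2 0 0 1
0 0 0 0 2
0 0 0 0 0
0 0 0 0 0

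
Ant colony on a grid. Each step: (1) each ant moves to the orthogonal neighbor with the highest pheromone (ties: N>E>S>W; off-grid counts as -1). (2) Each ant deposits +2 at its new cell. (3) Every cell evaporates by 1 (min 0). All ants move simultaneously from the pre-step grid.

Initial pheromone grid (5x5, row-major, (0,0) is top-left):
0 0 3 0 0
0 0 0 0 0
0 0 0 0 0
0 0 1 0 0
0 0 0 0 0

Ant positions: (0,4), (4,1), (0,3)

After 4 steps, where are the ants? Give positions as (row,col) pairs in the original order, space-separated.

Step 1: ant0:(0,4)->S->(1,4) | ant1:(4,1)->N->(3,1) | ant2:(0,3)->W->(0,2)
  grid max=4 at (0,2)
Step 2: ant0:(1,4)->N->(0,4) | ant1:(3,1)->N->(2,1) | ant2:(0,2)->E->(0,3)
  grid max=3 at (0,2)
Step 3: ant0:(0,4)->W->(0,3) | ant1:(2,1)->N->(1,1) | ant2:(0,3)->W->(0,2)
  grid max=4 at (0,2)
Step 4: ant0:(0,3)->W->(0,2) | ant1:(1,1)->N->(0,1) | ant2:(0,2)->E->(0,3)
  grid max=5 at (0,2)

(0,2) (0,1) (0,3)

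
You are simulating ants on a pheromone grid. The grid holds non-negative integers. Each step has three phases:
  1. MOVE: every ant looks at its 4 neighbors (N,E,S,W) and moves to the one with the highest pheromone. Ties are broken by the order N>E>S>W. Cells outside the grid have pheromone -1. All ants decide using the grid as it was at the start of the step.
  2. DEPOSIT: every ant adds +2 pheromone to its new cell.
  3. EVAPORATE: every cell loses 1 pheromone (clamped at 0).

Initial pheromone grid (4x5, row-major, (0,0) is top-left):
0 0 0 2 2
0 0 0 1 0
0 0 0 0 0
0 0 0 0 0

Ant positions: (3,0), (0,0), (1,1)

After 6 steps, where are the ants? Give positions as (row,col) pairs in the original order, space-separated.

Step 1: ant0:(3,0)->N->(2,0) | ant1:(0,0)->E->(0,1) | ant2:(1,1)->N->(0,1)
  grid max=3 at (0,1)
Step 2: ant0:(2,0)->N->(1,0) | ant1:(0,1)->E->(0,2) | ant2:(0,1)->E->(0,2)
  grid max=3 at (0,2)
Step 3: ant0:(1,0)->N->(0,0) | ant1:(0,2)->W->(0,1) | ant2:(0,2)->W->(0,1)
  grid max=5 at (0,1)
Step 4: ant0:(0,0)->E->(0,1) | ant1:(0,1)->E->(0,2) | ant2:(0,1)->E->(0,2)
  grid max=6 at (0,1)
Step 5: ant0:(0,1)->E->(0,2) | ant1:(0,2)->W->(0,1) | ant2:(0,2)->W->(0,1)
  grid max=9 at (0,1)
Step 6: ant0:(0,2)->W->(0,1) | ant1:(0,1)->E->(0,2) | ant2:(0,1)->E->(0,2)
  grid max=10 at (0,1)

(0,1) (0,2) (0,2)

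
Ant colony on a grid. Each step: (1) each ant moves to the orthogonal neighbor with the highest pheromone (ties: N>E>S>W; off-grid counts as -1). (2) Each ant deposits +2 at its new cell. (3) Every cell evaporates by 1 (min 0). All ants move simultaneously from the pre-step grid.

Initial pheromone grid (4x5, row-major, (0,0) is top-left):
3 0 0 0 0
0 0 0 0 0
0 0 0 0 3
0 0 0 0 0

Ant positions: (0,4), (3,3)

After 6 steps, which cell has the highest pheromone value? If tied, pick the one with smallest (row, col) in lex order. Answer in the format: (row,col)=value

Step 1: ant0:(0,4)->S->(1,4) | ant1:(3,3)->N->(2,3)
  grid max=2 at (0,0)
Step 2: ant0:(1,4)->S->(2,4) | ant1:(2,3)->E->(2,4)
  grid max=5 at (2,4)
Step 3: ant0:(2,4)->N->(1,4) | ant1:(2,4)->N->(1,4)
  grid max=4 at (2,4)
Step 4: ant0:(1,4)->S->(2,4) | ant1:(1,4)->S->(2,4)
  grid max=7 at (2,4)
Step 5: ant0:(2,4)->N->(1,4) | ant1:(2,4)->N->(1,4)
  grid max=6 at (2,4)
Step 6: ant0:(1,4)->S->(2,4) | ant1:(1,4)->S->(2,4)
  grid max=9 at (2,4)
Final grid:
  0 0 0 0 0
  0 0 0 0 4
  0 0 0 0 9
  0 0 0 0 0
Max pheromone 9 at (2,4)

Answer: (2,4)=9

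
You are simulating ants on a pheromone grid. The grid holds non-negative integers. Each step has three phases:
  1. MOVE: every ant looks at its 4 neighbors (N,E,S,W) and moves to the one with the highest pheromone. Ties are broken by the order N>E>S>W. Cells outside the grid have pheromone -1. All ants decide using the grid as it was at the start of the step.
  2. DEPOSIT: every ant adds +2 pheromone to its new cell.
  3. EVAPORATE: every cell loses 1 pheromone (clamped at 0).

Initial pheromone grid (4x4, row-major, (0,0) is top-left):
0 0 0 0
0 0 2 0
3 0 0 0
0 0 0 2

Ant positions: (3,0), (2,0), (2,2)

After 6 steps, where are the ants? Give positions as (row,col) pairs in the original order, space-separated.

Step 1: ant0:(3,0)->N->(2,0) | ant1:(2,0)->N->(1,0) | ant2:(2,2)->N->(1,2)
  grid max=4 at (2,0)
Step 2: ant0:(2,0)->N->(1,0) | ant1:(1,0)->S->(2,0) | ant2:(1,2)->N->(0,2)
  grid max=5 at (2,0)
Step 3: ant0:(1,0)->S->(2,0) | ant1:(2,0)->N->(1,0) | ant2:(0,2)->S->(1,2)
  grid max=6 at (2,0)
Step 4: ant0:(2,0)->N->(1,0) | ant1:(1,0)->S->(2,0) | ant2:(1,2)->N->(0,2)
  grid max=7 at (2,0)
Step 5: ant0:(1,0)->S->(2,0) | ant1:(2,0)->N->(1,0) | ant2:(0,2)->S->(1,2)
  grid max=8 at (2,0)
Step 6: ant0:(2,0)->N->(1,0) | ant1:(1,0)->S->(2,0) | ant2:(1,2)->N->(0,2)
  grid max=9 at (2,0)

(1,0) (2,0) (0,2)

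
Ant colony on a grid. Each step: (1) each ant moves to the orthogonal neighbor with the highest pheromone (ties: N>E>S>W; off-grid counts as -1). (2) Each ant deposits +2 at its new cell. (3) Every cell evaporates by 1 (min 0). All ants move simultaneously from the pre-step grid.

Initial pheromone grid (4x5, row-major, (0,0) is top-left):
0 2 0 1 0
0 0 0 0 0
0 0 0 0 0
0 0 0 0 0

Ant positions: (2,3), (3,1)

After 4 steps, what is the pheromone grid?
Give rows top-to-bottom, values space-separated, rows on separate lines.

After step 1: ants at (1,3),(2,1)
  0 1 0 0 0
  0 0 0 1 0
  0 1 0 0 0
  0 0 0 0 0
After step 2: ants at (0,3),(1,1)
  0 0 0 1 0
  0 1 0 0 0
  0 0 0 0 0
  0 0 0 0 0
After step 3: ants at (0,4),(0,1)
  0 1 0 0 1
  0 0 0 0 0
  0 0 0 0 0
  0 0 0 0 0
After step 4: ants at (1,4),(0,2)
  0 0 1 0 0
  0 0 0 0 1
  0 0 0 0 0
  0 0 0 0 0

0 0 1 0 0
0 0 0 0 1
0 0 0 0 0
0 0 0 0 0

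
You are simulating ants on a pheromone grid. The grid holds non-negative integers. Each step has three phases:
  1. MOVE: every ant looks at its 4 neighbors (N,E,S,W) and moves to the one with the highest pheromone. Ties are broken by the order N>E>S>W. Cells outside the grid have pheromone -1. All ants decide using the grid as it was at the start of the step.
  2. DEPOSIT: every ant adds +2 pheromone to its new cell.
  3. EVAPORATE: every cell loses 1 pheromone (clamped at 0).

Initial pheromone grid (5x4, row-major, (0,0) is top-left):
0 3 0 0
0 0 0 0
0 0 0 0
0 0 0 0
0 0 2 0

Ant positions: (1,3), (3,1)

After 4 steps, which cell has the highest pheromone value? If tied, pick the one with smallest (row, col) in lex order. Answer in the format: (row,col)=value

Answer: (0,1)=1

Derivation:
Step 1: ant0:(1,3)->N->(0,3) | ant1:(3,1)->N->(2,1)
  grid max=2 at (0,1)
Step 2: ant0:(0,3)->S->(1,3) | ant1:(2,1)->N->(1,1)
  grid max=1 at (0,1)
Step 3: ant0:(1,3)->N->(0,3) | ant1:(1,1)->N->(0,1)
  grid max=2 at (0,1)
Step 4: ant0:(0,3)->S->(1,3) | ant1:(0,1)->E->(0,2)
  grid max=1 at (0,1)
Final grid:
  0 1 1 0
  0 0 0 1
  0 0 0 0
  0 0 0 0
  0 0 0 0
Max pheromone 1 at (0,1)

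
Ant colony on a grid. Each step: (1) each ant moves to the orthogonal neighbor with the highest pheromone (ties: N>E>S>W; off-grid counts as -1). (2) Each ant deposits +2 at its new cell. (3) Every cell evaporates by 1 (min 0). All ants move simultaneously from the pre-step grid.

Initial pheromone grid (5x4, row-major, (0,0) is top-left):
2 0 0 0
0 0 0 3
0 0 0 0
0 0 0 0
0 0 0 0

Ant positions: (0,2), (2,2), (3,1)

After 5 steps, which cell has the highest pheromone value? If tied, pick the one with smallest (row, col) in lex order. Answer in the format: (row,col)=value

Answer: (0,3)=7

Derivation:
Step 1: ant0:(0,2)->E->(0,3) | ant1:(2,2)->N->(1,2) | ant2:(3,1)->N->(2,1)
  grid max=2 at (1,3)
Step 2: ant0:(0,3)->S->(1,3) | ant1:(1,2)->E->(1,3) | ant2:(2,1)->N->(1,1)
  grid max=5 at (1,3)
Step 3: ant0:(1,3)->N->(0,3) | ant1:(1,3)->N->(0,3) | ant2:(1,1)->N->(0,1)
  grid max=4 at (1,3)
Step 4: ant0:(0,3)->S->(1,3) | ant1:(0,3)->S->(1,3) | ant2:(0,1)->E->(0,2)
  grid max=7 at (1,3)
Step 5: ant0:(1,3)->N->(0,3) | ant1:(1,3)->N->(0,3) | ant2:(0,2)->E->(0,3)
  grid max=7 at (0,3)
Final grid:
  0 0 0 7
  0 0 0 6
  0 0 0 0
  0 0 0 0
  0 0 0 0
Max pheromone 7 at (0,3)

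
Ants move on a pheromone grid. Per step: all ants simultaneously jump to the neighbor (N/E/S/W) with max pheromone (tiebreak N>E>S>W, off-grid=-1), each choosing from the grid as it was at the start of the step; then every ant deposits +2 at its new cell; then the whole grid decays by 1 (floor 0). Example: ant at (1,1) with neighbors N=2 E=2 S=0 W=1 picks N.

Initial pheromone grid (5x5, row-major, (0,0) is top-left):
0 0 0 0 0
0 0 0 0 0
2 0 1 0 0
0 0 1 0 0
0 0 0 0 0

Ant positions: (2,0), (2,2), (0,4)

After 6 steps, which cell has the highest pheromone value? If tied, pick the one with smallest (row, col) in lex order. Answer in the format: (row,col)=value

Step 1: ant0:(2,0)->N->(1,0) | ant1:(2,2)->S->(3,2) | ant2:(0,4)->S->(1,4)
  grid max=2 at (3,2)
Step 2: ant0:(1,0)->S->(2,0) | ant1:(3,2)->N->(2,2) | ant2:(1,4)->N->(0,4)
  grid max=2 at (2,0)
Step 3: ant0:(2,0)->N->(1,0) | ant1:(2,2)->S->(3,2) | ant2:(0,4)->S->(1,4)
  grid max=2 at (3,2)
Step 4: ant0:(1,0)->S->(2,0) | ant1:(3,2)->N->(2,2) | ant2:(1,4)->N->(0,4)
  grid max=2 at (2,0)
Step 5: ant0:(2,0)->N->(1,0) | ant1:(2,2)->S->(3,2) | ant2:(0,4)->S->(1,4)
  grid max=2 at (3,2)
Step 6: ant0:(1,0)->S->(2,0) | ant1:(3,2)->N->(2,2) | ant2:(1,4)->N->(0,4)
  grid max=2 at (2,0)
Final grid:
  0 0 0 0 1
  0 0 0 0 0
  2 0 1 0 0
  0 0 1 0 0
  0 0 0 0 0
Max pheromone 2 at (2,0)

Answer: (2,0)=2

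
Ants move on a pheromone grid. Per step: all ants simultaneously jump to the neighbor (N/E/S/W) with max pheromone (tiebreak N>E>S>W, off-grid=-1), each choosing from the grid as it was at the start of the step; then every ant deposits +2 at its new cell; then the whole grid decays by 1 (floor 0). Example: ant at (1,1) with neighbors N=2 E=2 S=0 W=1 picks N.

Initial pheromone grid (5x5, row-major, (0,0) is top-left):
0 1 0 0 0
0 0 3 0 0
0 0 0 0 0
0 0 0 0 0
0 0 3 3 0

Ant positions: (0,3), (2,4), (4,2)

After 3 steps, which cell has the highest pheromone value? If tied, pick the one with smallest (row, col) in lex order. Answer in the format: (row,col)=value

Answer: (4,3)=4

Derivation:
Step 1: ant0:(0,3)->E->(0,4) | ant1:(2,4)->N->(1,4) | ant2:(4,2)->E->(4,3)
  grid max=4 at (4,3)
Step 2: ant0:(0,4)->S->(1,4) | ant1:(1,4)->N->(0,4) | ant2:(4,3)->W->(4,2)
  grid max=3 at (4,2)
Step 3: ant0:(1,4)->N->(0,4) | ant1:(0,4)->S->(1,4) | ant2:(4,2)->E->(4,3)
  grid max=4 at (4,3)
Final grid:
  0 0 0 0 3
  0 0 0 0 3
  0 0 0 0 0
  0 0 0 0 0
  0 0 2 4 0
Max pheromone 4 at (4,3)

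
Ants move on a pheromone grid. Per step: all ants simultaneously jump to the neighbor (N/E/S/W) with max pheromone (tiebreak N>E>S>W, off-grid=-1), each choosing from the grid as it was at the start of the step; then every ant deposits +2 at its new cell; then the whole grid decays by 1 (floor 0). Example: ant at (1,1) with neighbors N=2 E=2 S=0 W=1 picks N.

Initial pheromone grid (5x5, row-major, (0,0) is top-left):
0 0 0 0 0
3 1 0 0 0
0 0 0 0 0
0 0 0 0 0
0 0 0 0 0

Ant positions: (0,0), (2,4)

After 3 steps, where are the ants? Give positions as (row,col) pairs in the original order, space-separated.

Step 1: ant0:(0,0)->S->(1,0) | ant1:(2,4)->N->(1,4)
  grid max=4 at (1,0)
Step 2: ant0:(1,0)->N->(0,0) | ant1:(1,4)->N->(0,4)
  grid max=3 at (1,0)
Step 3: ant0:(0,0)->S->(1,0) | ant1:(0,4)->S->(1,4)
  grid max=4 at (1,0)

(1,0) (1,4)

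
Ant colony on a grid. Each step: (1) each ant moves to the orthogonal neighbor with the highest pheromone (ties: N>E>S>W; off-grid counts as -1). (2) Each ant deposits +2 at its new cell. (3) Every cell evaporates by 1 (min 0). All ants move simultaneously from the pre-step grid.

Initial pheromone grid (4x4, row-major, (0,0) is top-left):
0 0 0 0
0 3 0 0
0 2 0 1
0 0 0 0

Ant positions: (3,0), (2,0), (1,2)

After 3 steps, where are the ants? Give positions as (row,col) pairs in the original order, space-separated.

Step 1: ant0:(3,0)->N->(2,0) | ant1:(2,0)->E->(2,1) | ant2:(1,2)->W->(1,1)
  grid max=4 at (1,1)
Step 2: ant0:(2,0)->E->(2,1) | ant1:(2,1)->N->(1,1) | ant2:(1,1)->S->(2,1)
  grid max=6 at (2,1)
Step 3: ant0:(2,1)->N->(1,1) | ant1:(1,1)->S->(2,1) | ant2:(2,1)->N->(1,1)
  grid max=8 at (1,1)

(1,1) (2,1) (1,1)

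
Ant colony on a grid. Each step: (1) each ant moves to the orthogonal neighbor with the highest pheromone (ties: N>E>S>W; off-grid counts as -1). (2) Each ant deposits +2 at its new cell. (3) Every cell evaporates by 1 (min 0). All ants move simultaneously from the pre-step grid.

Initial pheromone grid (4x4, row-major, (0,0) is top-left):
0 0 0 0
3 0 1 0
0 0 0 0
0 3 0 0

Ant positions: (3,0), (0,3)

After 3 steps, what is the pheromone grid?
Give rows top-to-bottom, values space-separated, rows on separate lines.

After step 1: ants at (3,1),(1,3)
  0 0 0 0
  2 0 0 1
  0 0 0 0
  0 4 0 0
After step 2: ants at (2,1),(0,3)
  0 0 0 1
  1 0 0 0
  0 1 0 0
  0 3 0 0
After step 3: ants at (3,1),(1,3)
  0 0 0 0
  0 0 0 1
  0 0 0 0
  0 4 0 0

0 0 0 0
0 0 0 1
0 0 0 0
0 4 0 0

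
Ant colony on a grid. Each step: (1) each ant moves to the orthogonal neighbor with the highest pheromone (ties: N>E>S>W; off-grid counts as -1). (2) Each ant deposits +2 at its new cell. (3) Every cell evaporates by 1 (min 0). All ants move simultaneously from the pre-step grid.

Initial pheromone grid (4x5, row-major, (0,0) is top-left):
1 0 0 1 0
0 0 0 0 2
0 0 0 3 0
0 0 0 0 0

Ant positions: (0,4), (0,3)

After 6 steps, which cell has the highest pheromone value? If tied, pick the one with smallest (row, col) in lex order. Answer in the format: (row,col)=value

Step 1: ant0:(0,4)->S->(1,4) | ant1:(0,3)->E->(0,4)
  grid max=3 at (1,4)
Step 2: ant0:(1,4)->N->(0,4) | ant1:(0,4)->S->(1,4)
  grid max=4 at (1,4)
Step 3: ant0:(0,4)->S->(1,4) | ant1:(1,4)->N->(0,4)
  grid max=5 at (1,4)
Step 4: ant0:(1,4)->N->(0,4) | ant1:(0,4)->S->(1,4)
  grid max=6 at (1,4)
Step 5: ant0:(0,4)->S->(1,4) | ant1:(1,4)->N->(0,4)
  grid max=7 at (1,4)
Step 6: ant0:(1,4)->N->(0,4) | ant1:(0,4)->S->(1,4)
  grid max=8 at (1,4)
Final grid:
  0 0 0 0 6
  0 0 0 0 8
  0 0 0 0 0
  0 0 0 0 0
Max pheromone 8 at (1,4)

Answer: (1,4)=8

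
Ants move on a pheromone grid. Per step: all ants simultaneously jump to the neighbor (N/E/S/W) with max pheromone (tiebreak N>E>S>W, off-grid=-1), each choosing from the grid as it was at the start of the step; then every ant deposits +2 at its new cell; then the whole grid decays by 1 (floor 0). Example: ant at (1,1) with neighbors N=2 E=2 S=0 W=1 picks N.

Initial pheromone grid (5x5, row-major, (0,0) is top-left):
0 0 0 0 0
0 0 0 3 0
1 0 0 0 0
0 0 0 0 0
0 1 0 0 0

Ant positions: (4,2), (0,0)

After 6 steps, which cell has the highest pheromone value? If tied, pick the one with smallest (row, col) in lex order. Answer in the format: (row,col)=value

Step 1: ant0:(4,2)->W->(4,1) | ant1:(0,0)->E->(0,1)
  grid max=2 at (1,3)
Step 2: ant0:(4,1)->N->(3,1) | ant1:(0,1)->E->(0,2)
  grid max=1 at (0,2)
Step 3: ant0:(3,1)->S->(4,1) | ant1:(0,2)->E->(0,3)
  grid max=2 at (4,1)
Step 4: ant0:(4,1)->N->(3,1) | ant1:(0,3)->E->(0,4)
  grid max=1 at (0,4)
Step 5: ant0:(3,1)->S->(4,1) | ant1:(0,4)->S->(1,4)
  grid max=2 at (4,1)
Step 6: ant0:(4,1)->N->(3,1) | ant1:(1,4)->N->(0,4)
  grid max=1 at (0,4)
Final grid:
  0 0 0 0 1
  0 0 0 0 0
  0 0 0 0 0
  0 1 0 0 0
  0 1 0 0 0
Max pheromone 1 at (0,4)

Answer: (0,4)=1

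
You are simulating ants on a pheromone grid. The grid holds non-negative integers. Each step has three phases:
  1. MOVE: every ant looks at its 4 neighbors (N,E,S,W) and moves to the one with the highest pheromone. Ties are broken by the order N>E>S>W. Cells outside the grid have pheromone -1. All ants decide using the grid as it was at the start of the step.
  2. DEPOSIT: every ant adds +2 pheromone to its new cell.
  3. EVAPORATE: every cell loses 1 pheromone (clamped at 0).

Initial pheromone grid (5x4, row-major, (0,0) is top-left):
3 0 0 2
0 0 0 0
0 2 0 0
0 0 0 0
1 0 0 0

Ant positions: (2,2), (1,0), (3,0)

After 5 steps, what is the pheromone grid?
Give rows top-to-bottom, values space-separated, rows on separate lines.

After step 1: ants at (2,1),(0,0),(4,0)
  4 0 0 1
  0 0 0 0
  0 3 0 0
  0 0 0 0
  2 0 0 0
After step 2: ants at (1,1),(0,1),(3,0)
  3 1 0 0
  0 1 0 0
  0 2 0 0
  1 0 0 0
  1 0 0 0
After step 3: ants at (2,1),(0,0),(4,0)
  4 0 0 0
  0 0 0 0
  0 3 0 0
  0 0 0 0
  2 0 0 0
After step 4: ants at (1,1),(0,1),(3,0)
  3 1 0 0
  0 1 0 0
  0 2 0 0
  1 0 0 0
  1 0 0 0
After step 5: ants at (2,1),(0,0),(4,0)
  4 0 0 0
  0 0 0 0
  0 3 0 0
  0 0 0 0
  2 0 0 0

4 0 0 0
0 0 0 0
0 3 0 0
0 0 0 0
2 0 0 0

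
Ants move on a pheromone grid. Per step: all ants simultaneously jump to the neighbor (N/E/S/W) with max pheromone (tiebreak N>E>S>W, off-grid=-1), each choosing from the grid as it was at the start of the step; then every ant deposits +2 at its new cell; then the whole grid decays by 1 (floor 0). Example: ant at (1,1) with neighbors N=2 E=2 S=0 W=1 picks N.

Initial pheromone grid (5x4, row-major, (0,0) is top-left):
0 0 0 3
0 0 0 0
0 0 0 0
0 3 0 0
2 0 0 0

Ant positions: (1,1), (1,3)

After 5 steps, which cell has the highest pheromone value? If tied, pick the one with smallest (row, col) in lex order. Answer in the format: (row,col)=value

Step 1: ant0:(1,1)->N->(0,1) | ant1:(1,3)->N->(0,3)
  grid max=4 at (0,3)
Step 2: ant0:(0,1)->E->(0,2) | ant1:(0,3)->S->(1,3)
  grid max=3 at (0,3)
Step 3: ant0:(0,2)->E->(0,3) | ant1:(1,3)->N->(0,3)
  grid max=6 at (0,3)
Step 4: ant0:(0,3)->S->(1,3) | ant1:(0,3)->S->(1,3)
  grid max=5 at (0,3)
Step 5: ant0:(1,3)->N->(0,3) | ant1:(1,3)->N->(0,3)
  grid max=8 at (0,3)
Final grid:
  0 0 0 8
  0 0 0 2
  0 0 0 0
  0 0 0 0
  0 0 0 0
Max pheromone 8 at (0,3)

Answer: (0,3)=8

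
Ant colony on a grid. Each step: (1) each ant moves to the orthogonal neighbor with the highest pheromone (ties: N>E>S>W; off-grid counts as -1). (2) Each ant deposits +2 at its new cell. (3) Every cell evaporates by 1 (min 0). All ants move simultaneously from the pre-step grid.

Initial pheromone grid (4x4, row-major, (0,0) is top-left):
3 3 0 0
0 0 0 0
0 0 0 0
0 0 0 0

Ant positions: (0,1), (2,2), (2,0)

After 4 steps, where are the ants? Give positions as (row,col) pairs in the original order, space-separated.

Step 1: ant0:(0,1)->W->(0,0) | ant1:(2,2)->N->(1,2) | ant2:(2,0)->N->(1,0)
  grid max=4 at (0,0)
Step 2: ant0:(0,0)->E->(0,1) | ant1:(1,2)->N->(0,2) | ant2:(1,0)->N->(0,0)
  grid max=5 at (0,0)
Step 3: ant0:(0,1)->W->(0,0) | ant1:(0,2)->W->(0,1) | ant2:(0,0)->E->(0,1)
  grid max=6 at (0,0)
Step 4: ant0:(0,0)->E->(0,1) | ant1:(0,1)->W->(0,0) | ant2:(0,1)->W->(0,0)
  grid max=9 at (0,0)

(0,1) (0,0) (0,0)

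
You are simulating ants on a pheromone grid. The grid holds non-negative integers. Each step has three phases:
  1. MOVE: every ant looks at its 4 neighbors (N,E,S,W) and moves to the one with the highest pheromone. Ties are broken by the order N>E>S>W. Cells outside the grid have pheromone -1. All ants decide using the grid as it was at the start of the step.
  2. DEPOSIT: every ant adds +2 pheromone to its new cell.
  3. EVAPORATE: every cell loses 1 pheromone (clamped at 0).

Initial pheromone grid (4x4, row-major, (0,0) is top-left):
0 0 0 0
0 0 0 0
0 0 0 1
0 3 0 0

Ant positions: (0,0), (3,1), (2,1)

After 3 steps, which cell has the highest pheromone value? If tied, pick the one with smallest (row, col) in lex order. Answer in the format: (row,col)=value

Answer: (3,1)=6

Derivation:
Step 1: ant0:(0,0)->E->(0,1) | ant1:(3,1)->N->(2,1) | ant2:(2,1)->S->(3,1)
  grid max=4 at (3,1)
Step 2: ant0:(0,1)->E->(0,2) | ant1:(2,1)->S->(3,1) | ant2:(3,1)->N->(2,1)
  grid max=5 at (3,1)
Step 3: ant0:(0,2)->E->(0,3) | ant1:(3,1)->N->(2,1) | ant2:(2,1)->S->(3,1)
  grid max=6 at (3,1)
Final grid:
  0 0 0 1
  0 0 0 0
  0 3 0 0
  0 6 0 0
Max pheromone 6 at (3,1)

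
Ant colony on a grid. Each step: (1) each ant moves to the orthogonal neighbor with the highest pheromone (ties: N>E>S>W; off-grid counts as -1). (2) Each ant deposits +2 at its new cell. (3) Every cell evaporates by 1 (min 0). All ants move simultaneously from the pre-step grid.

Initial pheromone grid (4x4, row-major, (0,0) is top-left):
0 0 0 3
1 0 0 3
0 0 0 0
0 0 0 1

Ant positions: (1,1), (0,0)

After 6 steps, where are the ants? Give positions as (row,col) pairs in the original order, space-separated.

Step 1: ant0:(1,1)->W->(1,0) | ant1:(0,0)->S->(1,0)
  grid max=4 at (1,0)
Step 2: ant0:(1,0)->N->(0,0) | ant1:(1,0)->N->(0,0)
  grid max=3 at (0,0)
Step 3: ant0:(0,0)->S->(1,0) | ant1:(0,0)->S->(1,0)
  grid max=6 at (1,0)
Step 4: ant0:(1,0)->N->(0,0) | ant1:(1,0)->N->(0,0)
  grid max=5 at (0,0)
Step 5: ant0:(0,0)->S->(1,0) | ant1:(0,0)->S->(1,0)
  grid max=8 at (1,0)
Step 6: ant0:(1,0)->N->(0,0) | ant1:(1,0)->N->(0,0)
  grid max=7 at (0,0)

(0,0) (0,0)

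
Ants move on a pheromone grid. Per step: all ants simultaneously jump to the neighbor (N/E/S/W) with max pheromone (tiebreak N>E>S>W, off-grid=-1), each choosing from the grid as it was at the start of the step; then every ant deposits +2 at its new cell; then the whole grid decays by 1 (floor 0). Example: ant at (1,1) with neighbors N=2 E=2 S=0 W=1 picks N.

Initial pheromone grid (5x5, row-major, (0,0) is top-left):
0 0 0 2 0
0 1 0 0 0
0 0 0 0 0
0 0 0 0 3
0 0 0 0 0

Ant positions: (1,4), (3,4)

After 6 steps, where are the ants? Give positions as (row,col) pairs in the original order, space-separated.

Step 1: ant0:(1,4)->N->(0,4) | ant1:(3,4)->N->(2,4)
  grid max=2 at (3,4)
Step 2: ant0:(0,4)->W->(0,3) | ant1:(2,4)->S->(3,4)
  grid max=3 at (3,4)
Step 3: ant0:(0,3)->E->(0,4) | ant1:(3,4)->N->(2,4)
  grid max=2 at (3,4)
Step 4: ant0:(0,4)->W->(0,3) | ant1:(2,4)->S->(3,4)
  grid max=3 at (3,4)
Step 5: ant0:(0,3)->E->(0,4) | ant1:(3,4)->N->(2,4)
  grid max=2 at (3,4)
Step 6: ant0:(0,4)->W->(0,3) | ant1:(2,4)->S->(3,4)
  grid max=3 at (3,4)

(0,3) (3,4)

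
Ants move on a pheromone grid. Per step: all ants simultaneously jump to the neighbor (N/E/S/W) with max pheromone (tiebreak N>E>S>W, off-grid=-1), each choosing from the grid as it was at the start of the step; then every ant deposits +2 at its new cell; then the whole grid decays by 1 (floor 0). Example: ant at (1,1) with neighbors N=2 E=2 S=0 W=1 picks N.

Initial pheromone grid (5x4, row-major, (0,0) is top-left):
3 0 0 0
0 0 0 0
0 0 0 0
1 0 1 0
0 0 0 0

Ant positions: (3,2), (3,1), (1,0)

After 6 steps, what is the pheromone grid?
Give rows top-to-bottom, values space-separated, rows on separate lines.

After step 1: ants at (2,2),(3,2),(0,0)
  4 0 0 0
  0 0 0 0
  0 0 1 0
  0 0 2 0
  0 0 0 0
After step 2: ants at (3,2),(2,2),(0,1)
  3 1 0 0
  0 0 0 0
  0 0 2 0
  0 0 3 0
  0 0 0 0
After step 3: ants at (2,2),(3,2),(0,0)
  4 0 0 0
  0 0 0 0
  0 0 3 0
  0 0 4 0
  0 0 0 0
After step 4: ants at (3,2),(2,2),(0,1)
  3 1 0 0
  0 0 0 0
  0 0 4 0
  0 0 5 0
  0 0 0 0
After step 5: ants at (2,2),(3,2),(0,0)
  4 0 0 0
  0 0 0 0
  0 0 5 0
  0 0 6 0
  0 0 0 0
After step 6: ants at (3,2),(2,2),(0,1)
  3 1 0 0
  0 0 0 0
  0 0 6 0
  0 0 7 0
  0 0 0 0

3 1 0 0
0 0 0 0
0 0 6 0
0 0 7 0
0 0 0 0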